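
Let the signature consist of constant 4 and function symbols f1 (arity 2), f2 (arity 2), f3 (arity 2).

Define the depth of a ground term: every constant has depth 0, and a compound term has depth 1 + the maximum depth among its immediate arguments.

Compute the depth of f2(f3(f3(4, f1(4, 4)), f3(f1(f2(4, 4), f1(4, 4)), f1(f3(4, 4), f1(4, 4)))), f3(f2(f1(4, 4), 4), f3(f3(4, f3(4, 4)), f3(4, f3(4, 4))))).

5

depth(f1(4, 4)) = 1 + max(0, 0) = 1
depth(f3(4, f1(4, 4))) = 1 + max(0, 1) = 2
depth(f2(4, 4)) = 1 + max(0, 0) = 1
depth(f1(f2(4, 4), f1(4, 4))) = 1 + max(1, 1) = 2
depth(f3(4, 4)) = 1 + max(0, 0) = 1
depth(f1(f3(4, 4), f1(4, 4))) = 1 + max(1, 1) = 2
depth(f3(f1(f2(4, 4), f1(4, 4)), f1(f3(4, 4), f1(4, 4)))) = 1 + max(2, 2) = 3
depth(f3(f3(4, f1(4, 4)), f3(f1(f2(4, 4), f1(4, 4)), f1(f3(4, 4), f1(4, 4))))) = 1 + max(2, 3) = 4
depth(f2(f1(4, 4), 4)) = 1 + max(1, 0) = 2
depth(f3(4, f3(4, 4))) = 1 + max(0, 1) = 2
depth(f3(f3(4, f3(4, 4)), f3(4, f3(4, 4)))) = 1 + max(2, 2) = 3
depth(f3(f2(f1(4, 4), 4), f3(f3(4, f3(4, 4)), f3(4, f3(4, 4))))) = 1 + max(2, 3) = 4
depth(f2(f3(f3(4, f1(4, 4)), f3(f1(f2(4, 4), f1(4, 4)), f1(f3(4, 4), f1(4, 4)))), f3(f2(f1(4, 4), 4), f3(f3(4, f3(4, 4)), f3(4, f3(4, 4)))))) = 1 + max(4, 4) = 5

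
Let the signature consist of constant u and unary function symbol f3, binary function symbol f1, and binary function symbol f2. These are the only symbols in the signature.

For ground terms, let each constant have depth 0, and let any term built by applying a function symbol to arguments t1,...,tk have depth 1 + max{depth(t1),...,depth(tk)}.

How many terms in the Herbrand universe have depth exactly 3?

2739

Let N_k count ground terms of depth at most k. Each non-constant term of depth ≤ k is some function symbol applied to depth-≤(k−1) arguments, giving N_k = 1 + N_{k-1} + N_{k-1}^2 + N_{k-1}^2.
N_0 = 1
N_1 = 1 + 1 + 1^2 + 1^2 = 4
N_2 = 1 + 4 + 4^2 + 4^2 = 37
N_3 = 1 + 37 + 37^2 + 37^2 = 2776
Terms of depth exactly 3: N_3 − N_2 = 2776 − 37 = 2739.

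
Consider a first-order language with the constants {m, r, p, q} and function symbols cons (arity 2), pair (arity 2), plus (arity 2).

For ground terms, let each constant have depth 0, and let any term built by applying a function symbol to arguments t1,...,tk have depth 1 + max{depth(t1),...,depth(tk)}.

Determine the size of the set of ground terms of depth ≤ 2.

Let N_k = |{terms of depth ≤ k}|. Then N_0 = 4 and N_k = 4 + N_{k-1}^2 + N_{k-1}^2 + N_{k-1}^2 for k ≥ 1 (one summand per function symbol, arity giving the exponent).
N_0 = 4
N_1 = 4 + 4^2 + 4^2 + 4^2 = 52
N_2 = 4 + 52^2 + 52^2 + 52^2 = 8116

8116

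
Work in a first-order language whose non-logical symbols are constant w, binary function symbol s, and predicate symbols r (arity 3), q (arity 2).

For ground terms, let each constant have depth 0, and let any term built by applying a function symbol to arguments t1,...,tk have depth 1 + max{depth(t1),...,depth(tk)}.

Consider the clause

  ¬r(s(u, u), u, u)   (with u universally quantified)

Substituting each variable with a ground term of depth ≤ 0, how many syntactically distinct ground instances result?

1

Ground terms of depth ≤ 0:
  If N_k denotes the number of depth-≤k ground terms, the 1 constant gives N_0 = 1, and each function symbol of arity r contributes N_{k-1}^r new terms at level k: N_k = 1 + N_{k-1}^2.
  N_0 = 1
  Explicitly: w.
So there is exactly 1 ground term available for substitution.
The clause has 1 distinct variable (u), which appears in the body. In the free term algebra distinct substitutions yield syntactically distinct ground instances.
Number of ground instances = 1.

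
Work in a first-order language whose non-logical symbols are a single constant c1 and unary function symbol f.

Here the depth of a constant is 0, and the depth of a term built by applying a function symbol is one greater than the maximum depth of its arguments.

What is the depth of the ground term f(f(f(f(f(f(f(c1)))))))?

depth(f(c1)) = 1 + depth(c1) = 1 + 0 = 1
depth(f(f(c1))) = 1 + depth(f(c1)) = 1 + 1 = 2
depth(f(f(f(c1)))) = 1 + depth(f(f(c1))) = 1 + 2 = 3
depth(f(f(f(f(c1))))) = 1 + depth(f(f(f(c1)))) = 1 + 3 = 4
depth(f(f(f(f(f(c1)))))) = 1 + depth(f(f(f(f(c1))))) = 1 + 4 = 5
depth(f(f(f(f(f(f(c1))))))) = 1 + depth(f(f(f(f(f(c1)))))) = 1 + 5 = 6
depth(f(f(f(f(f(f(f(c1)))))))) = 1 + depth(f(f(f(f(f(f(c1))))))) = 1 + 6 = 7

7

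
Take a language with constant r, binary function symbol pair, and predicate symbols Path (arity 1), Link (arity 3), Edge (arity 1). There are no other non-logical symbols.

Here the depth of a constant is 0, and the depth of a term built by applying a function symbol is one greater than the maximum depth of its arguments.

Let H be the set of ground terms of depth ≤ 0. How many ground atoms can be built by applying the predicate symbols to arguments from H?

3

First count ground terms of depth ≤ 0.
Count level by level. With function symbols pair/2, the terms of depth ≤ k are the 1 constant together with each function applied to depth-≤(k−1) tuples, so N_k = 1 + N_{k-1}^2.
N_0 = 1
Explicitly: r.
So |H| = 1.
For each predicate symbol, the number of ground atoms is |H| raised to its arity; summing:
  Path: 1;  Link: 1^3 = 1;  Edge: 1
Total ground atoms: 1 + 1 + 1 = 3.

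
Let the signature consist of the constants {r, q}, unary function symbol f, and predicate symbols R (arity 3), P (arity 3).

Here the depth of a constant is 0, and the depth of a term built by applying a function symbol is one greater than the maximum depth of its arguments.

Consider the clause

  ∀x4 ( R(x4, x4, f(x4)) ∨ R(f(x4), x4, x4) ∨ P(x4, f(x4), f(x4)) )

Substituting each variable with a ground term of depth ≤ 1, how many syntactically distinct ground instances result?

Ground terms of depth ≤ 1:
  Write N_k for the number of ground terms of depth ≤ k. A term of depth ≤ k is either a constant or a function symbol applied to arguments of depth ≤ k−1, so N_k = 2 + N_{k-1}.
  N_0 = 2
  N_1 = 2 + 2 = 4
  Explicitly: r, q, f(r), f(q).
So there are 4 ground terms available for substitution.
There is 1 variable to instantiate (x4),  occurring in at least one literal, so different choices give different ground instances.
Number of ground instances = 4.

4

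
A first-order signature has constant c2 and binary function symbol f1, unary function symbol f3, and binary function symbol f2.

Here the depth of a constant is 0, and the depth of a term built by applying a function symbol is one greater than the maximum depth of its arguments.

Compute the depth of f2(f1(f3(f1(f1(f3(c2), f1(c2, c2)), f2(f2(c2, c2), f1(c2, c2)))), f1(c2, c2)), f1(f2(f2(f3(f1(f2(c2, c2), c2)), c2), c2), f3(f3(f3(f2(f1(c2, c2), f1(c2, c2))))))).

7

depth(f3(c2)) = 1 + depth(c2) = 1 + 0 = 1
depth(f1(c2, c2)) = 1 + max(0, 0) = 1
depth(f1(f3(c2), f1(c2, c2))) = 1 + max(1, 1) = 2
depth(f2(c2, c2)) = 1 + max(0, 0) = 1
depth(f2(f2(c2, c2), f1(c2, c2))) = 1 + max(1, 1) = 2
depth(f1(f1(f3(c2), f1(c2, c2)), f2(f2(c2, c2), f1(c2, c2)))) = 1 + max(2, 2) = 3
depth(f3(f1(f1(f3(c2), f1(c2, c2)), f2(f2(c2, c2), f1(c2, c2))))) = 1 + depth(f1(f1(f3(c2), f1(c2, c2)), f2(f2(c2, c2), f1(c2, c2)))) = 1 + 3 = 4
depth(f1(f3(f1(f1(f3(c2), f1(c2, c2)), f2(f2(c2, c2), f1(c2, c2)))), f1(c2, c2))) = 1 + max(4, 1) = 5
depth(f1(f2(c2, c2), c2)) = 1 + max(1, 0) = 2
depth(f3(f1(f2(c2, c2), c2))) = 1 + depth(f1(f2(c2, c2), c2)) = 1 + 2 = 3
depth(f2(f3(f1(f2(c2, c2), c2)), c2)) = 1 + max(3, 0) = 4
depth(f2(f2(f3(f1(f2(c2, c2), c2)), c2), c2)) = 1 + max(4, 0) = 5
depth(f2(f1(c2, c2), f1(c2, c2))) = 1 + max(1, 1) = 2
depth(f3(f2(f1(c2, c2), f1(c2, c2)))) = 1 + depth(f2(f1(c2, c2), f1(c2, c2))) = 1 + 2 = 3
depth(f3(f3(f2(f1(c2, c2), f1(c2, c2))))) = 1 + depth(f3(f2(f1(c2, c2), f1(c2, c2)))) = 1 + 3 = 4
depth(f3(f3(f3(f2(f1(c2, c2), f1(c2, c2)))))) = 1 + depth(f3(f3(f2(f1(c2, c2), f1(c2, c2))))) = 1 + 4 = 5
depth(f1(f2(f2(f3(f1(f2(c2, c2), c2)), c2), c2), f3(f3(f3(f2(f1(c2, c2), f1(c2, c2))))))) = 1 + max(5, 5) = 6
depth(f2(f1(f3(f1(f1(f3(c2), f1(c2, c2)), f2(f2(c2, c2), f1(c2, c2)))), f1(c2, c2)), f1(f2(f2(f3(f1(f2(c2, c2), c2)), c2), c2), f3(f3(f3(f2(f1(c2, c2), f1(c2, c2)))))))) = 1 + max(5, 6) = 7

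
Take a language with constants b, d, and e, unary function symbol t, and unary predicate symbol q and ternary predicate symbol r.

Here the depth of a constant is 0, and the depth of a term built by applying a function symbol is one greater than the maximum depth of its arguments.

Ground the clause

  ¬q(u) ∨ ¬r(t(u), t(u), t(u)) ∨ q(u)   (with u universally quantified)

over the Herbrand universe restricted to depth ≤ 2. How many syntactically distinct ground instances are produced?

Ground terms of depth ≤ 2:
  If N_k denotes the number of depth-≤k ground terms, the 3 constants give N_0 = 3, and each function symbol of arity r contributes N_{k-1}^r new terms at level k: N_k = 3 + N_{k-1}.
  N_0 = 3
  N_1 = 3 + 3 = 6
  N_2 = 3 + 6 = 9
So there are 9 ground terms available for substitution.
The body mentions the single quantified variable u; since ground terms form a free algebra, no two substitutions collapse to the same formula.
Number of ground instances = 9.

9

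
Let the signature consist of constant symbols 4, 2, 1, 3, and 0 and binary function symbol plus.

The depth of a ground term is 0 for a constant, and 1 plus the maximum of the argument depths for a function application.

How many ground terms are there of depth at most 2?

Let N_k count ground terms of depth at most k. Each non-constant term of depth ≤ k is some function symbol applied to depth-≤(k−1) arguments, giving N_k = 5 + N_{k-1}^2.
N_0 = 5
N_1 = 5 + 5^2 = 30
N_2 = 5 + 30^2 = 905

905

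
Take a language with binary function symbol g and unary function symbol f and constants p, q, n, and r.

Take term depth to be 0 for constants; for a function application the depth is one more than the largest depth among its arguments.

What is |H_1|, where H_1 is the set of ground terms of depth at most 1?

Let N_k count ground terms of depth at most k. Each non-constant term of depth ≤ k is some function symbol applied to depth-≤(k−1) arguments, giving N_k = 4 + N_{k-1}^2 + N_{k-1}.
N_0 = 4
N_1 = 4 + 4^2 + 4 = 24

24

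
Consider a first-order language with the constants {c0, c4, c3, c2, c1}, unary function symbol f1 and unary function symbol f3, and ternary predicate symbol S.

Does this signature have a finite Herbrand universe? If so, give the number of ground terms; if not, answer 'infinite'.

The signature has at least one function symbol (f1, arity 1) and at least one constant (c0).
Iterating f1 gives infinitely many distinct ground terms: c0, f1(c0), f1(f1(c0)), ...
So the Herbrand universe is infinite.

infinite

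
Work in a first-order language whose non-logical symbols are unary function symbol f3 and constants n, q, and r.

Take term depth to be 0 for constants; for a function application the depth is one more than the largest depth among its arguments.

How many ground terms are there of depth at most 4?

15

Write N_k for the number of ground terms of depth ≤ k. A term of depth ≤ k is either a constant or a function symbol applied to arguments of depth ≤ k−1, so N_k = 3 + N_{k-1}.
N_0 = 3
N_1 = 3 + 3 = 6
N_2 = 3 + 6 = 9
N_3 = 3 + 9 = 12
N_4 = 3 + 12 = 15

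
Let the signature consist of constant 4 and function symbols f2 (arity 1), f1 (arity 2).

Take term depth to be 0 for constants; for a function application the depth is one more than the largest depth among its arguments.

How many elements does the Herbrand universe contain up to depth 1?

Let N_k count ground terms of depth at most k. Each non-constant term of depth ≤ k is some function symbol applied to depth-≤(k−1) arguments, giving N_k = 1 + N_{k-1} + N_{k-1}^2.
N_0 = 1
N_1 = 1 + 1 + 1^2 = 3
Explicitly: 4, f2(4), f1(4, 4).

3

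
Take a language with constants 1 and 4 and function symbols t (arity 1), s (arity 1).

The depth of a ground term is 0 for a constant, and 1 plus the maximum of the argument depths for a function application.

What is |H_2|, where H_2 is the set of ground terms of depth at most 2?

14

Let N_k count ground terms of depth at most k. Each non-constant term of depth ≤ k is some function symbol applied to depth-≤(k−1) arguments, giving N_k = 2 + N_{k-1} + N_{k-1}.
N_0 = 2
N_1 = 2 + 2 + 2 = 6
N_2 = 2 + 6 + 6 = 14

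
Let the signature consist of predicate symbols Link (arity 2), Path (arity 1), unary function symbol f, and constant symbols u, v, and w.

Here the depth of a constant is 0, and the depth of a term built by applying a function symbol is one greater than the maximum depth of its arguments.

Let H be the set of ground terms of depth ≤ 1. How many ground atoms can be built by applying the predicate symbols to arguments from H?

First count ground terms of depth ≤ 1.
If N_k denotes the number of depth-≤k ground terms, the 3 constants give N_0 = 3, and each function symbol of arity r contributes N_{k-1}^r new terms at level k: N_k = 3 + N_{k-1}.
N_0 = 3
N_1 = 3 + 3 = 6
Explicitly: u, v, w, f(u), f(v), f(w).
So |H| = 6.
For each predicate symbol, the number of ground atoms is |H| raised to its arity; summing:
  Link: 6^2 = 36;  Path: 6
Total ground atoms: 36 + 6 = 42.

42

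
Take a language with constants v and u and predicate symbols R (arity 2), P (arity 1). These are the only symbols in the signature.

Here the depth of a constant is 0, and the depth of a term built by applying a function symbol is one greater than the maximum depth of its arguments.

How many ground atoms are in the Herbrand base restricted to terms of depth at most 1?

First count ground terms of depth ≤ 1.
With no function symbols every ground term is a constant, so there are exactly 2 ground terms at every depth bound.
N_0 = 2
N_1 = 2
Explicitly: v, u.
So |H| = 2.
Ground atoms are formed by filling each argument slot of a predicate with a term from H, so an r-ary predicate gives |H|^r atoms:
  R: 2^2 = 4;  P: 2
Total ground atoms: 4 + 2 = 6.

6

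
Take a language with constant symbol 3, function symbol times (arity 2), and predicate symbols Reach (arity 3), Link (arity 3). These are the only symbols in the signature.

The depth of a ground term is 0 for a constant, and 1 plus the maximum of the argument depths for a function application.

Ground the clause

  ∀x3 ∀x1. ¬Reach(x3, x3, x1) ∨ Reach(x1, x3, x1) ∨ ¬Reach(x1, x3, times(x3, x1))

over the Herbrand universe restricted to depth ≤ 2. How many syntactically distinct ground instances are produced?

25

Ground terms of depth ≤ 2:
  Write N_k for the number of ground terms of depth ≤ k. A term of depth ≤ k is either a constant or a function symbol applied to arguments of depth ≤ k−1, so N_k = 1 + N_{k-1}^2.
  N_0 = 1
  N_1 = 1 + 1^2 = 2
  N_2 = 1 + 2^2 = 5
  Explicitly: 3, times(3, 3), times(3, times(3, 3)), times(times(3, 3), 3), times(times(3, 3), times(3, 3)).
So there are 5 ground terms available for substitution.
The clause has 2 distinct variables (x3, x1), each appearing in the body. In the free term algebra distinct substitutions yield syntactically distinct ground instances.
Number of ground instances = 5^2 = 25.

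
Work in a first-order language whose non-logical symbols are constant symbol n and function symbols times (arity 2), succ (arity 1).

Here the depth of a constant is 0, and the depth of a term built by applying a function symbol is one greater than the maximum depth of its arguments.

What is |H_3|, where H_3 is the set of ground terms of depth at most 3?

183

If N_k denotes the number of depth-≤k ground terms, the 1 constant gives N_0 = 1, and each function symbol of arity r contributes N_{k-1}^r new terms at level k: N_k = 1 + N_{k-1}^2 + N_{k-1}.
N_0 = 1
N_1 = 1 + 1^2 + 1 = 3
N_2 = 1 + 3^2 + 3 = 13
N_3 = 1 + 13^2 + 13 = 183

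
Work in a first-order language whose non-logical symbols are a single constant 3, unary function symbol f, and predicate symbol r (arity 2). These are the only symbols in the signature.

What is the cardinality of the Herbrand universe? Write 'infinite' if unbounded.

The signature has at least one function symbol (f, arity 1) and at least one constant (3).
Iterating f gives infinitely many distinct ground terms: 3, f(3), f(f(3)), ...
So the Herbrand universe is infinite.

infinite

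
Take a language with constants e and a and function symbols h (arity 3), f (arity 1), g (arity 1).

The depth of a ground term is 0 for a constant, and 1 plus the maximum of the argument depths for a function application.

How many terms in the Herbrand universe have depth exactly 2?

2760

Let N_k count ground terms of depth at most k. Each non-constant term of depth ≤ k is some function symbol applied to depth-≤(k−1) arguments, giving N_k = 2 + N_{k-1}^3 + N_{k-1} + N_{k-1}.
N_0 = 2
N_1 = 2 + 2^3 + 2 + 2 = 14
N_2 = 2 + 14^3 + 14 + 14 = 2774
Terms of depth exactly 2: N_2 − N_1 = 2774 − 14 = 2760.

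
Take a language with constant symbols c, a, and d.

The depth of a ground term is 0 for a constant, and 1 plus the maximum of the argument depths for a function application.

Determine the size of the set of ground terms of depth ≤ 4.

With no function symbols every ground term is a constant, so there are exactly 3 ground terms at every depth bound.
N_0 = 3
N_1 = 3
N_2 = 3
N_3 = 3
N_4 = 3
Explicitly: c, a, d.

3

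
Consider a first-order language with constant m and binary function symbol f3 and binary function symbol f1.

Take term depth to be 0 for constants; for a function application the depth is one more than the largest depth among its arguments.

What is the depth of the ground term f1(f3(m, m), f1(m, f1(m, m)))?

depth(f3(m, m)) = 1 + max(0, 0) = 1
depth(f1(m, m)) = 1 + max(0, 0) = 1
depth(f1(m, f1(m, m))) = 1 + max(0, 1) = 2
depth(f1(f3(m, m), f1(m, f1(m, m)))) = 1 + max(1, 2) = 3

3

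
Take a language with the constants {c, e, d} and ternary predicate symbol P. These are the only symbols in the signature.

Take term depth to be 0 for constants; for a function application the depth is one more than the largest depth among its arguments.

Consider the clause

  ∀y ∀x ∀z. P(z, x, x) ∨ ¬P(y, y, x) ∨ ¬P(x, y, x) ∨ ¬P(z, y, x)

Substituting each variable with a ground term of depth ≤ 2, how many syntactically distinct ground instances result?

27

Ground terms of depth ≤ 2:
  With no function symbols every ground term is a constant, so there are exactly 3 ground terms at every depth bound.
  N_0 = 3
  N_1 = 3
  N_2 = 3
  Explicitly: c, e, d.
So there are 3 ground terms available for substitution.
Each of y, x, z ranges independently over the available ground terms, and distinct assignments produce distinct instances.
Number of ground instances = 3^3 = 27.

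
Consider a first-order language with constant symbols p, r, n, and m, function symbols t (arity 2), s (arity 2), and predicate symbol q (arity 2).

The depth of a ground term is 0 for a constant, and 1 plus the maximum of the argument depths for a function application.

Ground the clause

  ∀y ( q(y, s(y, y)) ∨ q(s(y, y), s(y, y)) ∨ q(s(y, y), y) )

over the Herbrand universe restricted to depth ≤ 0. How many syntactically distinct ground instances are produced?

Ground terms of depth ≤ 0:
  Count level by level. With function symbols t/2, s/2, the terms of depth ≤ k are the 4 constants together with each function applied to depth-≤(k−1) tuples, so N_k = 4 + N_{k-1}^2 + N_{k-1}^2.
  N_0 = 4
  Explicitly: p, r, n, m.
So there are 4 ground terms available for substitution.
The clause has 1 distinct variable (y), which appears in the body. In the free term algebra distinct substitutions yield syntactically distinct ground instances.
Number of ground instances = 4.

4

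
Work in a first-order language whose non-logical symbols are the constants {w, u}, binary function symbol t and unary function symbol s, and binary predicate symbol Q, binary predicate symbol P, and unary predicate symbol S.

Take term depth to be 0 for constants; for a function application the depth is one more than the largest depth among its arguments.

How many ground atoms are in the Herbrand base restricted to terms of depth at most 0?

First count ground terms of depth ≤ 0.
If N_k denotes the number of depth-≤k ground terms, the 2 constants give N_0 = 2, and each function symbol of arity r contributes N_{k-1}^r new terms at level k: N_k = 2 + N_{k-1}^2 + N_{k-1}.
N_0 = 2
So |H| = 2.
Each predicate of arity r yields |H|^r ground atoms (one per choice of an r-tuple from H):
  Q: 2^2 = 4;  P: 2^2 = 4;  S: 2
Total ground atoms: 4 + 4 + 2 = 10.

10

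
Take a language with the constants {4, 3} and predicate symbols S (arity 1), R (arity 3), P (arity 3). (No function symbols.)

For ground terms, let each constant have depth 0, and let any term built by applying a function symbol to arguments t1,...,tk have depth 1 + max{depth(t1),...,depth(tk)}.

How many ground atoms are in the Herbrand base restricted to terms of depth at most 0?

18

First count ground terms of depth ≤ 0.
With no function symbols every ground term is a constant, so there are exactly 2 ground terms at every depth bound.
N_0 = 2
So |H| = 2.
A ground atom is a predicate applied to a tuple of terms from H, so the count is the sum over predicates of |H|^arity:
  S: 2;  R: 2^3 = 8;  P: 2^3 = 8
Total ground atoms: 2 + 8 + 8 = 18.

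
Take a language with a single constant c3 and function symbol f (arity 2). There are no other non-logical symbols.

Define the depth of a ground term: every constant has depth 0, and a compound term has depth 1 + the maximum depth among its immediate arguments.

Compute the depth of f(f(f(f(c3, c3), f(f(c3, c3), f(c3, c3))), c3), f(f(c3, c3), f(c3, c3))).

5

depth(f(c3, c3)) = 1 + max(0, 0) = 1
depth(f(f(c3, c3), f(c3, c3))) = 1 + max(1, 1) = 2
depth(f(f(c3, c3), f(f(c3, c3), f(c3, c3)))) = 1 + max(1, 2) = 3
depth(f(f(f(c3, c3), f(f(c3, c3), f(c3, c3))), c3)) = 1 + max(3, 0) = 4
depth(f(f(f(f(c3, c3), f(f(c3, c3), f(c3, c3))), c3), f(f(c3, c3), f(c3, c3)))) = 1 + max(4, 2) = 5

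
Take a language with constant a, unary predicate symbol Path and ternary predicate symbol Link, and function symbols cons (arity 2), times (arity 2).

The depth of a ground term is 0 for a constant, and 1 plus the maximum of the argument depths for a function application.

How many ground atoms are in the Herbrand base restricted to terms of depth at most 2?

First count ground terms of depth ≤ 2.
Write N_k for the number of ground terms of depth ≤ k. A term of depth ≤ k is either a constant or a function symbol applied to arguments of depth ≤ k−1, so N_k = 1 + N_{k-1}^2 + N_{k-1}^2.
N_0 = 1
N_1 = 1 + 1^2 + 1^2 = 3
N_2 = 1 + 3^2 + 3^2 = 19
So |H| = 19.
A ground atom is a predicate applied to a tuple of terms from H, so the count is the sum over predicates of |H|^arity:
  Path: 19;  Link: 19^3 = 6859
Total ground atoms: 19 + 6859 = 6878.

6878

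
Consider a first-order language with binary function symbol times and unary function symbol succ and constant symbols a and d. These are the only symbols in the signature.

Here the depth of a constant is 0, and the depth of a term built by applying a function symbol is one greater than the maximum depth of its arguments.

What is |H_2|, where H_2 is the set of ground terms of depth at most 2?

74

Let N_k = |{terms of depth ≤ k}|. Then N_0 = 2 and N_k = 2 + N_{k-1}^2 + N_{k-1} for k ≥ 1 (one summand per function symbol, arity giving the exponent).
N_0 = 2
N_1 = 2 + 2^2 + 2 = 8
N_2 = 2 + 8^2 + 8 = 74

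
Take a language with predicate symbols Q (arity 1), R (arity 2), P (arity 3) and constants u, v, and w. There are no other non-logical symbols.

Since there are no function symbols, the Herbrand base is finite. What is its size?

39

With no function symbols, the Herbrand universe is just the 3 constants.
Ground atoms per predicate: Q: 3, R: 3^2 = 9, P: 3^3 = 27.
Herbrand base size = 3 + 9 + 27 = 39.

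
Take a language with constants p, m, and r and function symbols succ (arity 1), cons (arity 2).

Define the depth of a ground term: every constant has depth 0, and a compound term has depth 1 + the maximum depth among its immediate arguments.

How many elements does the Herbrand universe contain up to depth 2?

243

Count level by level. With function symbols succ/1, cons/2, the terms of depth ≤ k are the 3 constants together with each function applied to depth-≤(k−1) tuples, so N_k = 3 + N_{k-1} + N_{k-1}^2.
N_0 = 3
N_1 = 3 + 3 + 3^2 = 15
N_2 = 3 + 15 + 15^2 = 243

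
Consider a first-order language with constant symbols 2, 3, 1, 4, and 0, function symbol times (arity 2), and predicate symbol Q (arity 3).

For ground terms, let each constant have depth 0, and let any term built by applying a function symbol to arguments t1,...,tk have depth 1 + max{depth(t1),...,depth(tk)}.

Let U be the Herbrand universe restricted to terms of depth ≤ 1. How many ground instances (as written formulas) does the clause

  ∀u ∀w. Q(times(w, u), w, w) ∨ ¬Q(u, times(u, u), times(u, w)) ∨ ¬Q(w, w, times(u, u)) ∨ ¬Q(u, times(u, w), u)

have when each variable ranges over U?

Ground terms of depth ≤ 1:
  Write N_k for the number of ground terms of depth ≤ k. A term of depth ≤ k is either a constant or a function symbol applied to arguments of depth ≤ k−1, so N_k = 5 + N_{k-1}^2.
  N_0 = 5
  N_1 = 5 + 5^2 = 30
So there are 30 ground terms available for substitution.
Each of u, w ranges independently over the available ground terms, and distinct assignments produce distinct instances.
Number of ground instances = 30^2 = 900.

900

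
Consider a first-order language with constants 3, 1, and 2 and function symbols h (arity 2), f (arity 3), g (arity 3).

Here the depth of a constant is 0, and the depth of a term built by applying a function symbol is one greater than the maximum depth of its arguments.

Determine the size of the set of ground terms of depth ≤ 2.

579351

Write N_k for the number of ground terms of depth ≤ k. A term of depth ≤ k is either a constant or a function symbol applied to arguments of depth ≤ k−1, so N_k = 3 + N_{k-1}^2 + N_{k-1}^3 + N_{k-1}^3.
N_0 = 3
N_1 = 3 + 3^2 + 3^3 + 3^3 = 66
N_2 = 3 + 66^2 + 66^3 + 66^3 = 579351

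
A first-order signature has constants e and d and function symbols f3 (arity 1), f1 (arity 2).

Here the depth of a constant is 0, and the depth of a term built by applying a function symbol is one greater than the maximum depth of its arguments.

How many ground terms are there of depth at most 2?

If N_k denotes the number of depth-≤k ground terms, the 2 constants give N_0 = 2, and each function symbol of arity r contributes N_{k-1}^r new terms at level k: N_k = 2 + N_{k-1} + N_{k-1}^2.
N_0 = 2
N_1 = 2 + 2 + 2^2 = 8
N_2 = 2 + 8 + 8^2 = 74

74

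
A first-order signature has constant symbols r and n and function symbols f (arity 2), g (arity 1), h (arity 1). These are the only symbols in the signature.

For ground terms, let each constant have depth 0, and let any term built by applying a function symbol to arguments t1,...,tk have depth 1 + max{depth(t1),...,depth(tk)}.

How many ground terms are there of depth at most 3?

15130

Count level by level. With function symbols f/2, g/1, h/1, the terms of depth ≤ k are the 2 constants together with each function applied to depth-≤(k−1) tuples, so N_k = 2 + N_{k-1}^2 + N_{k-1} + N_{k-1}.
N_0 = 2
N_1 = 2 + 2^2 + 2 + 2 = 10
N_2 = 2 + 10^2 + 10 + 10 = 122
N_3 = 2 + 122^2 + 122 + 122 = 15130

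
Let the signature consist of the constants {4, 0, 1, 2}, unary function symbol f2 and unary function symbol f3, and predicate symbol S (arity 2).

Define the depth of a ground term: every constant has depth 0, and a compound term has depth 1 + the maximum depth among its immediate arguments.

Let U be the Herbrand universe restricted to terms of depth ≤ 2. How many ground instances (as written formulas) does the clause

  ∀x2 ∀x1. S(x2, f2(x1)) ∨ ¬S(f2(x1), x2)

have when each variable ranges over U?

784

Ground terms of depth ≤ 2:
  Write N_k for the number of ground terms of depth ≤ k. A term of depth ≤ k is either a constant or a function symbol applied to arguments of depth ≤ k−1, so N_k = 4 + N_{k-1} + N_{k-1}.
  N_0 = 4
  N_1 = 4 + 4 + 4 = 12
  N_2 = 4 + 12 + 12 = 28
So there are 28 ground terms available for substitution.
The body mentions every one of the 2 quantified variables; since ground terms form a free algebra, no two substitutions collapse to the same formula.
Number of ground instances = 28^2 = 784.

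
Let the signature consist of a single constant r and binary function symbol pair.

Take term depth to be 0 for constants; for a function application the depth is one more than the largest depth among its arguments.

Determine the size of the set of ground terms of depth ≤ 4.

677

If N_k denotes the number of depth-≤k ground terms, the 1 constant gives N_0 = 1, and each function symbol of arity r contributes N_{k-1}^r new terms at level k: N_k = 1 + N_{k-1}^2.
N_0 = 1
N_1 = 1 + 1^2 = 2
N_2 = 1 + 2^2 = 5
N_3 = 1 + 5^2 = 26
N_4 = 1 + 26^2 = 677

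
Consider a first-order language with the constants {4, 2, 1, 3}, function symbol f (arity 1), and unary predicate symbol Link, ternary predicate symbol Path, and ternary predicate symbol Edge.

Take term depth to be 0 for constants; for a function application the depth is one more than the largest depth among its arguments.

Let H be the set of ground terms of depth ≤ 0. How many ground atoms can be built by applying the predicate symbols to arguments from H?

First count ground terms of depth ≤ 0.
If N_k denotes the number of depth-≤k ground terms, the 4 constants give N_0 = 4, and each function symbol of arity r contributes N_{k-1}^r new terms at level k: N_k = 4 + N_{k-1}.
N_0 = 4
Explicitly: 4, 2, 1, 3.
So |H| = 4.
Ground atoms are formed by filling each argument slot of a predicate with a term from H, so an r-ary predicate gives |H|^r atoms:
  Link: 4;  Path: 4^3 = 64;  Edge: 4^3 = 64
Total ground atoms: 4 + 64 + 64 = 132.

132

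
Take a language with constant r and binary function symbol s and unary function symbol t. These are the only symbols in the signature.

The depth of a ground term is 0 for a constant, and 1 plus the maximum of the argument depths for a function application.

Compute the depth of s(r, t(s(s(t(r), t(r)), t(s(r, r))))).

depth(t(r)) = 1 + depth(r) = 1 + 0 = 1
depth(s(t(r), t(r))) = 1 + max(1, 1) = 2
depth(s(r, r)) = 1 + max(0, 0) = 1
depth(t(s(r, r))) = 1 + depth(s(r, r)) = 1 + 1 = 2
depth(s(s(t(r), t(r)), t(s(r, r)))) = 1 + max(2, 2) = 3
depth(t(s(s(t(r), t(r)), t(s(r, r))))) = 1 + depth(s(s(t(r), t(r)), t(s(r, r)))) = 1 + 3 = 4
depth(s(r, t(s(s(t(r), t(r)), t(s(r, r)))))) = 1 + max(0, 4) = 5

5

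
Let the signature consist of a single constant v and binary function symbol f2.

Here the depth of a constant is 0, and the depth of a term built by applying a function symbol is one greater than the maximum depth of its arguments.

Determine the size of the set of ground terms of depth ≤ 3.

26

Write N_k for the number of ground terms of depth ≤ k. A term of depth ≤ k is either a constant or a function symbol applied to arguments of depth ≤ k−1, so N_k = 1 + N_{k-1}^2.
N_0 = 1
N_1 = 1 + 1^2 = 2
N_2 = 1 + 2^2 = 5
N_3 = 1 + 5^2 = 26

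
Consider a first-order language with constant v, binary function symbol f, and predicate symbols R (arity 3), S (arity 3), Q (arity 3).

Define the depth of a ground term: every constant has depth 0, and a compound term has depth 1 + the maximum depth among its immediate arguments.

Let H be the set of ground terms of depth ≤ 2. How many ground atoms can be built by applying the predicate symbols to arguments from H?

375

First count ground terms of depth ≤ 2.
Let N_k = |{terms of depth ≤ k}|. Then N_0 = 1 and N_k = 1 + N_{k-1}^2 for k ≥ 1 (one summand per function symbol, arity giving the exponent).
N_0 = 1
N_1 = 1 + 1^2 = 2
N_2 = 1 + 2^2 = 5
So |H| = 5.
A ground atom is a predicate applied to a tuple of terms from H, so the count is the sum over predicates of |H|^arity:
  R: 5^3 = 125;  S: 5^3 = 125;  Q: 5^3 = 125
Total ground atoms: 125 + 125 + 125 = 375.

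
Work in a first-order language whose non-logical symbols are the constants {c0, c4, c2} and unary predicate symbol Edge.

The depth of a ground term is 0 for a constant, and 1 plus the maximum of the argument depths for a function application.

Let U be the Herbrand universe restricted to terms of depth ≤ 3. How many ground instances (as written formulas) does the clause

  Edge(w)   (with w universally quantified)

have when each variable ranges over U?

3

Ground terms of depth ≤ 3:
  With no function symbols every ground term is a constant, so there are exactly 3 ground terms at every depth bound.
  N_0 = 3
  N_1 = 3
  N_2 = 3
  N_3 = 3
So there are 3 ground terms available for substitution.
The body mentions the single quantified variable w; since ground terms form a free algebra, no two substitutions collapse to the same formula.
Number of ground instances = 3.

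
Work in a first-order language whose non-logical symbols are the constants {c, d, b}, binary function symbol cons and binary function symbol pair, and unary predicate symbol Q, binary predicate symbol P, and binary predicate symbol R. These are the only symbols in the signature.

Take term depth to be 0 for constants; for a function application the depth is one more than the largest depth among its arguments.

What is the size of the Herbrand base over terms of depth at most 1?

903

First count ground terms of depth ≤ 1.
Let N_k = |{terms of depth ≤ k}|. Then N_0 = 3 and N_k = 3 + N_{k-1}^2 + N_{k-1}^2 for k ≥ 1 (one summand per function symbol, arity giving the exponent).
N_0 = 3
N_1 = 3 + 3^2 + 3^2 = 21
So |H| = 21.
For each predicate symbol, the number of ground atoms is |H| raised to its arity; summing:
  Q: 21;  P: 21^2 = 441;  R: 21^2 = 441
Total ground atoms: 21 + 441 + 441 = 903.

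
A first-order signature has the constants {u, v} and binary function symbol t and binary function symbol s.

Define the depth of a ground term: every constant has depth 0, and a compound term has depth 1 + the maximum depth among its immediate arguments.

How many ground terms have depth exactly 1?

Write N_k for the number of ground terms of depth ≤ k. A term of depth ≤ k is either a constant or a function symbol applied to arguments of depth ≤ k−1, so N_k = 2 + N_{k-1}^2 + N_{k-1}^2.
N_0 = 2
N_1 = 2 + 2^2 + 2^2 = 10
Terms of depth exactly 1: N_1 − N_0 = 10 − 2 = 8.

8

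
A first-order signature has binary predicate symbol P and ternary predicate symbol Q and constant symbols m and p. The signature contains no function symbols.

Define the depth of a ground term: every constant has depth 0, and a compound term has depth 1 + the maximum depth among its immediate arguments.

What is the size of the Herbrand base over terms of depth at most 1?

12

First count ground terms of depth ≤ 1.
With no function symbols every ground term is a constant, so there are exactly 2 ground terms at every depth bound.
N_0 = 2
N_1 = 2
So |H| = 2.
Ground atoms are formed by filling each argument slot of a predicate with a term from H, so an r-ary predicate gives |H|^r atoms:
  P: 2^2 = 4;  Q: 2^3 = 8
Total ground atoms: 4 + 8 = 12.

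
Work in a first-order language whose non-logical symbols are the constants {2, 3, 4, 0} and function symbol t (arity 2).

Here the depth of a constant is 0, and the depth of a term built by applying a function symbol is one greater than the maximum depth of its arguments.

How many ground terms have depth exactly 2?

384

Write N_k for the number of ground terms of depth ≤ k. A term of depth ≤ k is either a constant or a function symbol applied to arguments of depth ≤ k−1, so N_k = 4 + N_{k-1}^2.
N_0 = 4
N_1 = 4 + 4^2 = 20
N_2 = 4 + 20^2 = 404
Terms of depth exactly 2: N_2 − N_1 = 404 − 20 = 384.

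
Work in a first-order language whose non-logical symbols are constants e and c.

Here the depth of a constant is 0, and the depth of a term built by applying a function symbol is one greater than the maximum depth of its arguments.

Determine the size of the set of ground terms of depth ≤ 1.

With no function symbols every ground term is a constant, so there are exactly 2 ground terms at every depth bound.
N_0 = 2
N_1 = 2

2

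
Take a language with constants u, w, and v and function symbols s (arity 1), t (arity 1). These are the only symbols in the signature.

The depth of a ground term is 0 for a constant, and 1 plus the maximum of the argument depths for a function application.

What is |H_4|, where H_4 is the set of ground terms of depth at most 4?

Let N_k = |{terms of depth ≤ k}|. Then N_0 = 3 and N_k = 3 + N_{k-1} + N_{k-1} for k ≥ 1 (one summand per function symbol, arity giving the exponent).
N_0 = 3
N_1 = 3 + 3 + 3 = 9
N_2 = 3 + 9 + 9 = 21
N_3 = 3 + 21 + 21 = 45
N_4 = 3 + 45 + 45 = 93

93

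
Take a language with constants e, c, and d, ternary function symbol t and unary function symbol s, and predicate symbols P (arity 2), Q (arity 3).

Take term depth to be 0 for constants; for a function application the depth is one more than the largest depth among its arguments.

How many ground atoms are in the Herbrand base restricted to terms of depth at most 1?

37026

First count ground terms of depth ≤ 1.
Let N_k count ground terms of depth at most k. Each non-constant term of depth ≤ k is some function symbol applied to depth-≤(k−1) arguments, giving N_k = 3 + N_{k-1}^3 + N_{k-1}.
N_0 = 3
N_1 = 3 + 3^3 + 3 = 33
So |H| = 33.
Ground atoms are formed by filling each argument slot of a predicate with a term from H, so an r-ary predicate gives |H|^r atoms:
  P: 33^2 = 1089;  Q: 33^3 = 35937
Total ground atoms: 1089 + 35937 = 37026.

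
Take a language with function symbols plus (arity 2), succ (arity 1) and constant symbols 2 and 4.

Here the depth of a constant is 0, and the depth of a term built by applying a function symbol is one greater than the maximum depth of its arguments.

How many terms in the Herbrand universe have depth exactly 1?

Let N_k count ground terms of depth at most k. Each non-constant term of depth ≤ k is some function symbol applied to depth-≤(k−1) arguments, giving N_k = 2 + N_{k-1}^2 + N_{k-1}.
N_0 = 2
N_1 = 2 + 2^2 + 2 = 8
Terms of depth exactly 1: N_1 − N_0 = 8 − 2 = 6.

6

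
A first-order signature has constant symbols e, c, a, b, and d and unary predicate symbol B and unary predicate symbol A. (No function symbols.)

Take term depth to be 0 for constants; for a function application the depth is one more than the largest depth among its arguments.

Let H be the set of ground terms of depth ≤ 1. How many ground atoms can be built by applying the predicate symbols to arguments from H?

10

First count ground terms of depth ≤ 1.
With no function symbols every ground term is a constant, so there are exactly 5 ground terms at every depth bound.
N_0 = 5
N_1 = 5
So |H| = 5.
Ground atoms are formed by filling each argument slot of a predicate with a term from H, so an r-ary predicate gives |H|^r atoms:
  B: 5;  A: 5
Total ground atoms: 5 + 5 = 10.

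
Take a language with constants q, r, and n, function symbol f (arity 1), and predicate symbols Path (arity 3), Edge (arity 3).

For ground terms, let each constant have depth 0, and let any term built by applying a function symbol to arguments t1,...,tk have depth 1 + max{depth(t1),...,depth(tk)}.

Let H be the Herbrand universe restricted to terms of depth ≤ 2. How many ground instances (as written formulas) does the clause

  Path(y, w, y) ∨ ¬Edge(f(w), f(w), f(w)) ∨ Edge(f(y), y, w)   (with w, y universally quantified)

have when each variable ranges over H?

81

Ground terms of depth ≤ 2:
  Let N_k = |{terms of depth ≤ k}|. Then N_0 = 3 and N_k = 3 + N_{k-1} for k ≥ 1 (one summand per function symbol, arity giving the exponent).
  N_0 = 3
  N_1 = 3 + 3 = 6
  N_2 = 3 + 6 = 9
  Explicitly: q, r, n, f(q), f(r), f(n), f(f(q)), f(f(r)), f(f(n)).
So there are 9 ground terms available for substitution.
Each of w, y ranges independently over the available ground terms, and distinct assignments produce distinct instances.
Number of ground instances = 9^2 = 81.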